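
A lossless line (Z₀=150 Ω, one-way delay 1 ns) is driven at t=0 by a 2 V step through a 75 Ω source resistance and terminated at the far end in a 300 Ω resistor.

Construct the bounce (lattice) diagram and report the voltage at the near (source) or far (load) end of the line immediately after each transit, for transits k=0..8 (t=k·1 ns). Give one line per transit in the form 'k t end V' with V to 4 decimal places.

0 0 source 1.3333
1 1 load 1.7778
2 2 source 1.6296
3 3 load 1.5802
4 4 source 1.5967
5 5 load 1.6022
6 6 source 1.6004
7 7 load 1.5998
8 8 source 1.6000

Γ_L=0.333333, Γ_S=-0.333333; launch V₁=2·150/225=1.333333
k=0 src: V=1.3333
k=1 load: inc=1.333333, refl=1.333333·0.333333=0.4444; V=0.000000+1.333333+0.444444=1.7778
k=2 src: inc=0.444444, refl=0.444444·-0.333333=-0.1481; V=1.333333+0.444444+-0.148148=1.6296
k=3 load: inc=-0.148148, refl=-0.148148·0.333333=-0.0494; V=1.777778+-0.148148+-0.049383=1.5802
k=4 src: inc=-0.049383, refl=-0.049383·-0.333333=0.0165; V=1.629630+-0.049383+0.016461=1.5967
k=5 load: inc=0.016461, refl=0.016461·0.333333=0.0055; V=1.580247+0.016461+0.005487=1.6022
k=6 src: inc=0.005487, refl=0.005487·-0.333333=-0.0018; V=1.596708+0.005487+-0.001829=1.6004
k=7 load: inc=-0.001829, refl=-0.001829·0.333333=-0.0006; V=1.602195+-0.001829+-0.000610=1.5998
k=8 src: inc=-0.000610, refl=-0.000610·-0.333333=0.0002; V=1.600366+-0.000610+0.000203=1.6000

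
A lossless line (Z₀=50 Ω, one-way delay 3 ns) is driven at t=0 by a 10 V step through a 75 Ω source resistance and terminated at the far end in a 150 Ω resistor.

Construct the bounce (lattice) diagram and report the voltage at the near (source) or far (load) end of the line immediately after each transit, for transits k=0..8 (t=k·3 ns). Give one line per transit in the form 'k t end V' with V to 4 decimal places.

Γ_L=0.500000, Γ_S=0.200000; launch V₁=10·50/125=4.000000
k=0 src: V=4.0000
k=1 load: inc=4.000000, refl=4.000000·0.500000=2.0000; V=0.000000+4.000000+2.000000=6.0000
k=2 src: inc=2.000000, refl=2.000000·0.200000=0.4000; V=4.000000+2.000000+0.400000=6.4000
k=3 load: inc=0.400000, refl=0.400000·0.500000=0.2000; V=6.000000+0.400000+0.200000=6.6000
k=4 src: inc=0.200000, refl=0.200000·0.200000=0.0400; V=6.400000+0.200000+0.040000=6.6400
k=5 load: inc=0.040000, refl=0.040000·0.500000=0.0200; V=6.600000+0.040000+0.020000=6.6600
k=6 src: inc=0.020000, refl=0.020000·0.200000=0.0040; V=6.640000+0.020000+0.004000=6.6640
k=7 load: inc=0.004000, refl=0.004000·0.500000=0.0020; V=6.660000+0.004000+0.002000=6.6660
k=8 src: inc=0.002000, refl=0.002000·0.200000=0.0004; V=6.664000+0.002000+0.000400=6.6664

0 0 source 4.0000
1 3 load 6.0000
2 6 source 6.4000
3 9 load 6.6000
4 12 source 6.6400
5 15 load 6.6600
6 18 source 6.6640
7 21 load 6.6660
8 24 source 6.6664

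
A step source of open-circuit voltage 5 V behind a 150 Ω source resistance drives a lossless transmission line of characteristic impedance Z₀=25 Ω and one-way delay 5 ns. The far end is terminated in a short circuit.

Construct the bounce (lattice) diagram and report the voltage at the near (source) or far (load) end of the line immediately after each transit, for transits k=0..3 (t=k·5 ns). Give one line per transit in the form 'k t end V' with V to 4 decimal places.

Γ_L=-1.000000, Γ_S=0.714286; launch V₁=5·25/175=0.714286
k=0 src: V=0.7143
k=1 load: inc=0.714286, refl=0.714286·-1.000000=-0.7143; V=0.000000+0.714286+-0.714286=0.0000
k=2 src: inc=-0.714286, refl=-0.714286·0.714286=-0.5102; V=0.714286+-0.714286+-0.510204=-0.5102
k=3 load: inc=-0.510204, refl=-0.510204·-1.000000=0.5102; V=0.000000+-0.510204+0.510204=0.0000

0 0 source 0.7143
1 5 load 0.0000
2 10 source -0.5102
3 15 load 0.0000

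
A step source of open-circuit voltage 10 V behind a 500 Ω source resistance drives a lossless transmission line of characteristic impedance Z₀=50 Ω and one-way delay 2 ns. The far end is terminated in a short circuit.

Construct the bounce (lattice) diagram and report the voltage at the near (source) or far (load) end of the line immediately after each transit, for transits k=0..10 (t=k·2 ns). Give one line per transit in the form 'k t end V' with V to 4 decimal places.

0 0 source 0.9091
1 2 load 0.0000
2 4 source -0.7438
3 6 load 0.0000
4 8 source 0.6086
5 10 load 0.0000
6 12 source -0.4979
7 14 load 0.0000
8 16 source 0.4074
9 18 load 0.0000
10 20 source -0.3333

Γ_L=-1.000000, Γ_S=0.818182; launch V₁=10·50/550=0.909091
k=0 src: V=0.9091
k=1 load: inc=0.909091, refl=0.909091·-1.000000=-0.9091; V=0.000000+0.909091+-0.909091=0.0000
k=2 src: inc=-0.909091, refl=-0.909091·0.818182=-0.7438; V=0.909091+-0.909091+-0.743802=-0.7438
k=3 load: inc=-0.743802, refl=-0.743802·-1.000000=0.7438; V=0.000000+-0.743802+0.743802=0.0000
k=4 src: inc=0.743802, refl=0.743802·0.818182=0.6086; V=-0.743802+0.743802+0.608565=0.6086
k=5 load: inc=0.608565, refl=0.608565·-1.000000=-0.6086; V=0.000000+0.608565+-0.608565=0.0000
k=6 src: inc=-0.608565, refl=-0.608565·0.818182=-0.4979; V=0.608565+-0.608565+-0.497917=-0.4979
k=7 load: inc=-0.497917, refl=-0.497917·-1.000000=0.4979; V=0.000000+-0.497917+0.497917=0.0000
k=8 src: inc=0.497917, refl=0.497917·0.818182=0.4074; V=-0.497917+0.497917+0.407386=0.4074
k=9 load: inc=0.407386, refl=0.407386·-1.000000=-0.4074; V=0.000000+0.407386+-0.407386=0.0000
k=10 src: inc=-0.407386, refl=-0.407386·0.818182=-0.3333; V=0.407386+-0.407386+-0.333316=-0.3333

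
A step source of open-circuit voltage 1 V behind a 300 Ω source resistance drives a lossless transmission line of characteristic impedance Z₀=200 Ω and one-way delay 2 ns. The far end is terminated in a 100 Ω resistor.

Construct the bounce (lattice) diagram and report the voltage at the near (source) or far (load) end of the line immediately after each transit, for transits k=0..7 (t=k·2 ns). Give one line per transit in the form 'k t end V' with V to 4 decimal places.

Γ_L=-0.333333, Γ_S=0.200000; launch V₁=1·200/500=0.400000
k=0 src: V=0.4000
k=1 load: inc=0.400000, refl=0.400000·-0.333333=-0.1333; V=0.000000+0.400000+-0.133333=0.2667
k=2 src: inc=-0.133333, refl=-0.133333·0.200000=-0.0267; V=0.400000+-0.133333+-0.026667=0.2400
k=3 load: inc=-0.026667, refl=-0.026667·-0.333333=0.0089; V=0.266667+-0.026667+0.008889=0.2489
k=4 src: inc=0.008889, refl=0.008889·0.200000=0.0018; V=0.240000+0.008889+0.001778=0.2507
k=5 load: inc=0.001778, refl=0.001778·-0.333333=-0.0006; V=0.248889+0.001778+-0.000593=0.2501
k=6 src: inc=-0.000593, refl=-0.000593·0.200000=-0.0001; V=0.250667+-0.000593+-0.000119=0.2500
k=7 load: inc=-0.000119, refl=-0.000119·-0.333333=0.0000; V=0.250074+-0.000119+0.000040=0.2500

0 0 source 0.4000
1 2 load 0.2667
2 4 source 0.2400
3 6 load 0.2489
4 8 source 0.2507
5 10 load 0.2501
6 12 source 0.2500
7 14 load 0.2500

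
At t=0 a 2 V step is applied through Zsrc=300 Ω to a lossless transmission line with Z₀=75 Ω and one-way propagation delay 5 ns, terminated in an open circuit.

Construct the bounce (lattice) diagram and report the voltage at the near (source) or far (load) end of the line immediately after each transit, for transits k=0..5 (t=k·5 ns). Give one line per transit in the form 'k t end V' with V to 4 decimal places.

Γ_L=1.000000, Γ_S=0.600000; launch V₁=2·75/375=0.400000
k=0 src: V=0.4000
k=1 load: inc=0.400000, refl=0.400000·1.000000=0.4000; V=0.000000+0.400000+0.400000=0.8000
k=2 src: inc=0.400000, refl=0.400000·0.600000=0.2400; V=0.400000+0.400000+0.240000=1.0400
k=3 load: inc=0.240000, refl=0.240000·1.000000=0.2400; V=0.800000+0.240000+0.240000=1.2800
k=4 src: inc=0.240000, refl=0.240000·0.600000=0.1440; V=1.040000+0.240000+0.144000=1.4240
k=5 load: inc=0.144000, refl=0.144000·1.000000=0.1440; V=1.280000+0.144000+0.144000=1.5680

0 0 source 0.4000
1 5 load 0.8000
2 10 source 1.0400
3 15 load 1.2800
4 20 source 1.4240
5 25 load 1.5680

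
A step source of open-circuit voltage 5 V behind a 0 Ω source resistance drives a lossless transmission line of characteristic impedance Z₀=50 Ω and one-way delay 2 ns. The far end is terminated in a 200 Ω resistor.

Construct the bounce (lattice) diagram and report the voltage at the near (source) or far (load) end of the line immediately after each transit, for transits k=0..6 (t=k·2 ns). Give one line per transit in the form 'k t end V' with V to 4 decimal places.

Γ_L=0.600000, Γ_S=-1.000000; launch V₁=5·50/50=5.000000
k=0 src: V=5.0000
k=1 load: inc=5.000000, refl=5.000000·0.600000=3.0000; V=0.000000+5.000000+3.000000=8.0000
k=2 src: inc=3.000000, refl=3.000000·-1.000000=-3.0000; V=5.000000+3.000000+-3.000000=5.0000
k=3 load: inc=-3.000000, refl=-3.000000·0.600000=-1.8000; V=8.000000+-3.000000+-1.800000=3.2000
k=4 src: inc=-1.800000, refl=-1.800000·-1.000000=1.8000; V=5.000000+-1.800000+1.800000=5.0000
k=5 load: inc=1.800000, refl=1.800000·0.600000=1.0800; V=3.200000+1.800000+1.080000=6.0800
k=6 src: inc=1.080000, refl=1.080000·-1.000000=-1.0800; V=5.000000+1.080000+-1.080000=5.0000

0 0 source 5.0000
1 2 load 8.0000
2 4 source 5.0000
3 6 load 3.2000
4 8 source 5.0000
5 10 load 6.0800
6 12 source 5.0000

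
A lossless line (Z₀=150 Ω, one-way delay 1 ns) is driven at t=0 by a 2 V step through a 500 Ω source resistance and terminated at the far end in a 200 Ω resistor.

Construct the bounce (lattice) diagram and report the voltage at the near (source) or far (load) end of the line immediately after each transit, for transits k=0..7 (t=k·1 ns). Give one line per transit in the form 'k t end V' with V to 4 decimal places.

Γ_L=0.142857, Γ_S=0.538462; launch V₁=2·150/650=0.461538
k=0 src: V=0.4615
k=1 load: inc=0.461538, refl=0.461538·0.142857=0.0659; V=0.000000+0.461538+0.065934=0.5275
k=2 src: inc=0.065934, refl=0.065934·0.538462=0.0355; V=0.461538+0.065934+0.035503=0.5630
k=3 load: inc=0.035503, refl=0.035503·0.142857=0.0051; V=0.527473+0.035503+0.005072=0.5680
k=4 src: inc=0.005072, refl=0.005072·0.538462=0.0027; V=0.562975+0.005072+0.002731=0.5708
k=5 load: inc=0.002731, refl=0.002731·0.142857=0.0004; V=0.568047+0.002731+0.000390=0.5712
k=6 src: inc=0.000390, refl=0.000390·0.538462=0.0002; V=0.570778+0.000390+0.000210=0.5714
k=7 load: inc=0.000210, refl=0.000210·0.142857=0.0000; V=0.571168+0.000210+0.000030=0.5714

0 0 source 0.4615
1 1 load 0.5275
2 2 source 0.5630
3 3 load 0.5680
4 4 source 0.5708
5 5 load 0.5712
6 6 source 0.5714
7 7 load 0.5714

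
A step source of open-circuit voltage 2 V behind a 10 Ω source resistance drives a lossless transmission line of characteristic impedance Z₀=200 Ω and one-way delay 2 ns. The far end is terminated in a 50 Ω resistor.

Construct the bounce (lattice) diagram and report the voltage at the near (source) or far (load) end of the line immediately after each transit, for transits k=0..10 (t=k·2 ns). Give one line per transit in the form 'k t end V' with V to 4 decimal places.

0 0 source 1.9048
1 2 load 0.7619
2 4 source 1.7959
3 6 load 1.1755
4 8 source 1.7368
5 10 load 1.4000
6 12 source 1.7048
7 14 load 1.5219
8 16 source 1.6873
9 18 load 1.5881
10 20 source 1.6779

Γ_L=-0.600000, Γ_S=-0.904762; launch V₁=2·200/210=1.904762
k=0 src: V=1.9048
k=1 load: inc=1.904762, refl=1.904762·-0.600000=-1.1429; V=0.000000+1.904762+-1.142857=0.7619
k=2 src: inc=-1.142857, refl=-1.142857·-0.904762=1.0340; V=1.904762+-1.142857+1.034014=1.7959
k=3 load: inc=1.034014, refl=1.034014·-0.600000=-0.6204; V=0.761905+1.034014+-0.620408=1.1755
k=4 src: inc=-0.620408, refl=-0.620408·-0.904762=0.5613; V=1.795918+-0.620408+0.561322=1.7368
k=5 load: inc=0.561322, refl=0.561322·-0.600000=-0.3368; V=1.175510+0.561322+-0.336793=1.4000
k=6 src: inc=-0.336793, refl=-0.336793·-0.904762=0.3047; V=1.736832+-0.336793+0.304717=1.7048
k=7 load: inc=0.304717, refl=0.304717·-0.600000=-0.1828; V=1.400039+0.304717+-0.182830=1.5219
k=8 src: inc=-0.182830, refl=-0.182830·-0.904762=0.1654; V=1.704756+-0.182830+0.165418=1.6873
k=9 load: inc=0.165418, refl=0.165418·-0.600000=-0.0993; V=1.521926+0.165418+-0.099251=1.5881
k=10 src: inc=-0.099251, refl=-0.099251·-0.904762=0.0898; V=1.687344+-0.099251+0.089798=1.6779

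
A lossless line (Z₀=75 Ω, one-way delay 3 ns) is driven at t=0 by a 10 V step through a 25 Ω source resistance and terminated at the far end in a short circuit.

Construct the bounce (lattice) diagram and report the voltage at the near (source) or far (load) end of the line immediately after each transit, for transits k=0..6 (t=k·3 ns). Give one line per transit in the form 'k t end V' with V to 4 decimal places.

Γ_L=-1.000000, Γ_S=-0.500000; launch V₁=10·75/100=7.500000
k=0 src: V=7.5000
k=1 load: inc=7.500000, refl=7.500000·-1.000000=-7.5000; V=0.000000+7.500000+-7.500000=0.0000
k=2 src: inc=-7.500000, refl=-7.500000·-0.500000=3.7500; V=7.500000+-7.500000+3.750000=3.7500
k=3 load: inc=3.750000, refl=3.750000·-1.000000=-3.7500; V=0.000000+3.750000+-3.750000=0.0000
k=4 src: inc=-3.750000, refl=-3.750000·-0.500000=1.8750; V=3.750000+-3.750000+1.875000=1.8750
k=5 load: inc=1.875000, refl=1.875000·-1.000000=-1.8750; V=0.000000+1.875000+-1.875000=0.0000
k=6 src: inc=-1.875000, refl=-1.875000·-0.500000=0.9375; V=1.875000+-1.875000+0.937500=0.9375

0 0 source 7.5000
1 3 load 0.0000
2 6 source 3.7500
3 9 load 0.0000
4 12 source 1.8750
5 15 load 0.0000
6 18 source 0.9375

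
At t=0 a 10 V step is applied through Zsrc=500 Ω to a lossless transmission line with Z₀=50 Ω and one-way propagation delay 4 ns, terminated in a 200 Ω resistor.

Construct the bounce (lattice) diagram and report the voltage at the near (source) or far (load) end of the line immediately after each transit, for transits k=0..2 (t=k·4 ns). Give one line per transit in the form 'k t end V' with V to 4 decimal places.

Γ_L=0.600000, Γ_S=0.818182; launch V₁=10·50/550=0.909091
k=0 src: V=0.9091
k=1 load: inc=0.909091, refl=0.909091·0.600000=0.5455; V=0.000000+0.909091+0.545455=1.4545
k=2 src: inc=0.545455, refl=0.545455·0.818182=0.4463; V=0.909091+0.545455+0.446281=1.9008

0 0 source 0.9091
1 4 load 1.4545
2 8 source 1.9008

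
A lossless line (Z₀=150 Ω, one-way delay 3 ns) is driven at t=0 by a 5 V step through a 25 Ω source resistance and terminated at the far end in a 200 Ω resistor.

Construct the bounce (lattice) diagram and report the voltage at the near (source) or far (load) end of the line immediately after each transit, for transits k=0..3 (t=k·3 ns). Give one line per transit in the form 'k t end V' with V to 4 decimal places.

Γ_L=0.142857, Γ_S=-0.714286; launch V₁=5·150/175=4.285714
k=0 src: V=4.2857
k=1 load: inc=4.285714, refl=4.285714·0.142857=0.6122; V=0.000000+4.285714+0.612245=4.8980
k=2 src: inc=0.612245, refl=0.612245·-0.714286=-0.4373; V=4.285714+0.612245+-0.437318=4.4606
k=3 load: inc=-0.437318, refl=-0.437318·0.142857=-0.0625; V=4.897959+-0.437318+-0.062474=4.3982

0 0 source 4.2857
1 3 load 4.8980
2 6 source 4.4606
3 9 load 4.3982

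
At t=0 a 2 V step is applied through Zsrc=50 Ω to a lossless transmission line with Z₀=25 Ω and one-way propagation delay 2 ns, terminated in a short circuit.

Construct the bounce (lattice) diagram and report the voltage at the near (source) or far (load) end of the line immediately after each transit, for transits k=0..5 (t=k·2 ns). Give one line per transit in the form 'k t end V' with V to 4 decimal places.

Γ_L=-1.000000, Γ_S=0.333333; launch V₁=2·25/75=0.666667
k=0 src: V=0.6667
k=1 load: inc=0.666667, refl=0.666667·-1.000000=-0.6667; V=0.000000+0.666667+-0.666667=0.0000
k=2 src: inc=-0.666667, refl=-0.666667·0.333333=-0.2222; V=0.666667+-0.666667+-0.222222=-0.2222
k=3 load: inc=-0.222222, refl=-0.222222·-1.000000=0.2222; V=0.000000+-0.222222+0.222222=0.0000
k=4 src: inc=0.222222, refl=0.222222·0.333333=0.0741; V=-0.222222+0.222222+0.074074=0.0741
k=5 load: inc=0.074074, refl=0.074074·-1.000000=-0.0741; V=0.000000+0.074074+-0.074074=0.0000

0 0 source 0.6667
1 2 load 0.0000
2 4 source -0.2222
3 6 load 0.0000
4 8 source 0.0741
5 10 load 0.0000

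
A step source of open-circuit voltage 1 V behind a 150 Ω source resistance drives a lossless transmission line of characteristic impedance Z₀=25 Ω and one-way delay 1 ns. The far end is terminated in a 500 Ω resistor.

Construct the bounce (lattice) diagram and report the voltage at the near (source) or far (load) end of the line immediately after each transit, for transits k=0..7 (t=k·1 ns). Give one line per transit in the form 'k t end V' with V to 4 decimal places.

0 0 source 0.1429
1 1 load 0.2721
2 2 source 0.3644
3 3 load 0.4480
4 4 source 0.5076
5 5 load 0.5616
6 6 source 0.6002
7 7 load 0.6351

Γ_L=0.904762, Γ_S=0.714286; launch V₁=1·25/175=0.142857
k=0 src: V=0.1429
k=1 load: inc=0.142857, refl=0.142857·0.904762=0.1293; V=0.000000+0.142857+0.129252=0.2721
k=2 src: inc=0.129252, refl=0.129252·0.714286=0.0923; V=0.142857+0.129252+0.092323=0.3644
k=3 load: inc=0.092323, refl=0.092323·0.904762=0.0835; V=0.272109+0.092323+0.083530=0.4480
k=4 src: inc=0.083530, refl=0.083530·0.714286=0.0597; V=0.364431+0.083530+0.059664=0.5076
k=5 load: inc=0.059664, refl=0.059664·0.904762=0.0540; V=0.447961+0.059664+0.053982=0.5616
k=6 src: inc=0.053982, refl=0.053982·0.714286=0.0386; V=0.507626+0.053982+0.038559=0.6002
k=7 load: inc=0.038559, refl=0.038559·0.904762=0.0349; V=0.561608+0.038559+0.034886=0.6351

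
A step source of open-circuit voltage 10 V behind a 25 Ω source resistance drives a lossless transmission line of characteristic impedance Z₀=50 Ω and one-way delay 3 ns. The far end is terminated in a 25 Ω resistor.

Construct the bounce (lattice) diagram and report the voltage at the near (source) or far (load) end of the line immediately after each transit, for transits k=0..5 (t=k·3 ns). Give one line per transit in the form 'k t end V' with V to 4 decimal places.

0 0 source 6.6667
1 3 load 4.4444
2 6 source 5.1852
3 9 load 4.9383
4 12 source 5.0206
5 15 load 4.9931

Γ_L=-0.333333, Γ_S=-0.333333; launch V₁=10·50/75=6.666667
k=0 src: V=6.6667
k=1 load: inc=6.666667, refl=6.666667·-0.333333=-2.2222; V=0.000000+6.666667+-2.222222=4.4444
k=2 src: inc=-2.222222, refl=-2.222222·-0.333333=0.7407; V=6.666667+-2.222222+0.740741=5.1852
k=3 load: inc=0.740741, refl=0.740741·-0.333333=-0.2469; V=4.444444+0.740741+-0.246914=4.9383
k=4 src: inc=-0.246914, refl=-0.246914·-0.333333=0.0823; V=5.185185+-0.246914+0.082305=5.0206
k=5 load: inc=0.082305, refl=0.082305·-0.333333=-0.0274; V=4.938272+0.082305+-0.027435=4.9931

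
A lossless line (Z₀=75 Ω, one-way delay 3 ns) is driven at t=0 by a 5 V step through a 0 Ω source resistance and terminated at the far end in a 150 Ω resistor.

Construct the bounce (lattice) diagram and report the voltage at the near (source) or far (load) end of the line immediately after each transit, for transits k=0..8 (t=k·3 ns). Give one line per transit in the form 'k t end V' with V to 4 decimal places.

Γ_L=0.333333, Γ_S=-1.000000; launch V₁=5·75/75=5.000000
k=0 src: V=5.0000
k=1 load: inc=5.000000, refl=5.000000·0.333333=1.6667; V=0.000000+5.000000+1.666667=6.6667
k=2 src: inc=1.666667, refl=1.666667·-1.000000=-1.6667; V=5.000000+1.666667+-1.666667=5.0000
k=3 load: inc=-1.666667, refl=-1.666667·0.333333=-0.5556; V=6.666667+-1.666667+-0.555556=4.4444
k=4 src: inc=-0.555556, refl=-0.555556·-1.000000=0.5556; V=5.000000+-0.555556+0.555556=5.0000
k=5 load: inc=0.555556, refl=0.555556·0.333333=0.1852; V=4.444444+0.555556+0.185185=5.1852
k=6 src: inc=0.185185, refl=0.185185·-1.000000=-0.1852; V=5.000000+0.185185+-0.185185=5.0000
k=7 load: inc=-0.185185, refl=-0.185185·0.333333=-0.0617; V=5.185185+-0.185185+-0.061728=4.9383
k=8 src: inc=-0.061728, refl=-0.061728·-1.000000=0.0617; V=5.000000+-0.061728+0.061728=5.0000

0 0 source 5.0000
1 3 load 6.6667
2 6 source 5.0000
3 9 load 4.4444
4 12 source 5.0000
5 15 load 5.1852
6 18 source 5.0000
7 21 load 4.9383
8 24 source 5.0000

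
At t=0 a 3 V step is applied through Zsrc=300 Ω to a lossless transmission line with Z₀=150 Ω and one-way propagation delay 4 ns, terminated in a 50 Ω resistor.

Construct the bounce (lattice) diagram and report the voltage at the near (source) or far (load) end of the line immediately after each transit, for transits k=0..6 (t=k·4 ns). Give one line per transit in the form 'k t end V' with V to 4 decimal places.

Γ_L=-0.500000, Γ_S=0.333333; launch V₁=3·150/450=1.000000
k=0 src: V=1.0000
k=1 load: inc=1.000000, refl=1.000000·-0.500000=-0.5000; V=0.000000+1.000000+-0.500000=0.5000
k=2 src: inc=-0.500000, refl=-0.500000·0.333333=-0.1667; V=1.000000+-0.500000+-0.166667=0.3333
k=3 load: inc=-0.166667, refl=-0.166667·-0.500000=0.0833; V=0.500000+-0.166667+0.083333=0.4167
k=4 src: inc=0.083333, refl=0.083333·0.333333=0.0278; V=0.333333+0.083333+0.027778=0.4444
k=5 load: inc=0.027778, refl=0.027778·-0.500000=-0.0139; V=0.416667+0.027778+-0.013889=0.4306
k=6 src: inc=-0.013889, refl=-0.013889·0.333333=-0.0046; V=0.444444+-0.013889+-0.004630=0.4259

0 0 source 1.0000
1 4 load 0.5000
2 8 source 0.3333
3 12 load 0.4167
4 16 source 0.4444
5 20 load 0.4306
6 24 source 0.4259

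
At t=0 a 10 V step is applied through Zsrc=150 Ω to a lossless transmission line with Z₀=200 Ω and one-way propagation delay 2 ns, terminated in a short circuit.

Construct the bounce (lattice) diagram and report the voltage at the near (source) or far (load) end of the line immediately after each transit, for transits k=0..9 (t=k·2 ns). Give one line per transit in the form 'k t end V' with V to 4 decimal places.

0 0 source 5.7143
1 2 load 0.0000
2 4 source 0.8163
3 6 load 0.0000
4 8 source 0.1166
5 10 load 0.0000
6 12 source 0.0167
7 14 load 0.0000
8 16 source 0.0024
9 18 load 0.0000

Γ_L=-1.000000, Γ_S=-0.142857; launch V₁=10·200/350=5.714286
k=0 src: V=5.7143
k=1 load: inc=5.714286, refl=5.714286·-1.000000=-5.7143; V=0.000000+5.714286+-5.714286=0.0000
k=2 src: inc=-5.714286, refl=-5.714286·-0.142857=0.8163; V=5.714286+-5.714286+0.816327=0.8163
k=3 load: inc=0.816327, refl=0.816327·-1.000000=-0.8163; V=0.000000+0.816327+-0.816327=0.0000
k=4 src: inc=-0.816327, refl=-0.816327·-0.142857=0.1166; V=0.816327+-0.816327+0.116618=0.1166
k=5 load: inc=0.116618, refl=0.116618·-1.000000=-0.1166; V=0.000000+0.116618+-0.116618=0.0000
k=6 src: inc=-0.116618, refl=-0.116618·-0.142857=0.0167; V=0.116618+-0.116618+0.016660=0.0167
k=7 load: inc=0.016660, refl=0.016660·-1.000000=-0.0167; V=0.000000+0.016660+-0.016660=0.0000
k=8 src: inc=-0.016660, refl=-0.016660·-0.142857=0.0024; V=0.016660+-0.016660+0.002380=0.0024
k=9 load: inc=0.002380, refl=0.002380·-1.000000=-0.0024; V=0.000000+0.002380+-0.002380=0.0000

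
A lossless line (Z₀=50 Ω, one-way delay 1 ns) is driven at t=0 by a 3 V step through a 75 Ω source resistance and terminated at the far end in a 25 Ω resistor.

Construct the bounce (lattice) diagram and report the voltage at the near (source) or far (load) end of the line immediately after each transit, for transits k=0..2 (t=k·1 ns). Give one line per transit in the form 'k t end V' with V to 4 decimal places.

Γ_L=-0.333333, Γ_S=0.200000; launch V₁=3·50/125=1.200000
k=0 src: V=1.2000
k=1 load: inc=1.200000, refl=1.200000·-0.333333=-0.4000; V=0.000000+1.200000+-0.400000=0.8000
k=2 src: inc=-0.400000, refl=-0.400000·0.200000=-0.0800; V=1.200000+-0.400000+-0.080000=0.7200

0 0 source 1.2000
1 1 load 0.8000
2 2 source 0.7200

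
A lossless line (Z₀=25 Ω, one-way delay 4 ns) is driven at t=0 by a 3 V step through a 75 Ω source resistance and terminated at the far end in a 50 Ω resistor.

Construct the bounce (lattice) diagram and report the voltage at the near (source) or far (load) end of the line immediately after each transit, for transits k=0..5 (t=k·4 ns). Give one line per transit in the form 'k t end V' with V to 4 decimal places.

0 0 source 0.7500
1 4 load 1.0000
2 8 source 1.1250
3 12 load 1.1667
4 16 source 1.1875
5 20 load 1.1944

Γ_L=0.333333, Γ_S=0.500000; launch V₁=3·25/100=0.750000
k=0 src: V=0.7500
k=1 load: inc=0.750000, refl=0.750000·0.333333=0.2500; V=0.000000+0.750000+0.250000=1.0000
k=2 src: inc=0.250000, refl=0.250000·0.500000=0.1250; V=0.750000+0.250000+0.125000=1.1250
k=3 load: inc=0.125000, refl=0.125000·0.333333=0.0417; V=1.000000+0.125000+0.041667=1.1667
k=4 src: inc=0.041667, refl=0.041667·0.500000=0.0208; V=1.125000+0.041667+0.020833=1.1875
k=5 load: inc=0.020833, refl=0.020833·0.333333=0.0069; V=1.166667+0.020833+0.006944=1.1944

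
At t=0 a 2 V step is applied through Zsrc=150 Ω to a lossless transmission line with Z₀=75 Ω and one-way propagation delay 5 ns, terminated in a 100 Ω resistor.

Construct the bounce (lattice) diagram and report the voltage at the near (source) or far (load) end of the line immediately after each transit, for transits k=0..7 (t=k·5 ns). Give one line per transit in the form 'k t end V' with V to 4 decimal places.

Γ_L=0.142857, Γ_S=0.333333; launch V₁=2·75/225=0.666667
k=0 src: V=0.6667
k=1 load: inc=0.666667, refl=0.666667·0.142857=0.0952; V=0.000000+0.666667+0.095238=0.7619
k=2 src: inc=0.095238, refl=0.095238·0.333333=0.0317; V=0.666667+0.095238+0.031746=0.7937
k=3 load: inc=0.031746, refl=0.031746·0.142857=0.0045; V=0.761905+0.031746+0.004535=0.7982
k=4 src: inc=0.004535, refl=0.004535·0.333333=0.0015; V=0.793651+0.004535+0.001512=0.7997
k=5 load: inc=0.001512, refl=0.001512·0.142857=0.0002; V=0.798186+0.001512+0.000216=0.7999
k=6 src: inc=0.000216, refl=0.000216·0.333333=0.0001; V=0.799698+0.000216+0.000072=0.8000
k=7 load: inc=0.000072, refl=0.000072·0.142857=0.0000; V=0.799914+0.000072+0.000010=0.8000

0 0 source 0.6667
1 5 load 0.7619
2 10 source 0.7937
3 15 load 0.7982
4 20 source 0.7997
5 25 load 0.7999
6 30 source 0.8000
7 35 load 0.8000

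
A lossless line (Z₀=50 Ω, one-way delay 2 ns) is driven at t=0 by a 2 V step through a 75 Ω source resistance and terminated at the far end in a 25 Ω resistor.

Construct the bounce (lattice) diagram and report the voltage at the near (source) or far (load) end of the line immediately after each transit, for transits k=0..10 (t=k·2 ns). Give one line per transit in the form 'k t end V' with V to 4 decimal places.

Γ_L=-0.333333, Γ_S=0.200000; launch V₁=2·50/125=0.800000
k=0 src: V=0.8000
k=1 load: inc=0.800000, refl=0.800000·-0.333333=-0.2667; V=0.000000+0.800000+-0.266667=0.5333
k=2 src: inc=-0.266667, refl=-0.266667·0.200000=-0.0533; V=0.800000+-0.266667+-0.053333=0.4800
k=3 load: inc=-0.053333, refl=-0.053333·-0.333333=0.0178; V=0.533333+-0.053333+0.017778=0.4978
k=4 src: inc=0.017778, refl=0.017778·0.200000=0.0036; V=0.480000+0.017778+0.003556=0.5013
k=5 load: inc=0.003556, refl=0.003556·-0.333333=-0.0012; V=0.497778+0.003556+-0.001185=0.5001
k=6 src: inc=-0.001185, refl=-0.001185·0.200000=-0.0002; V=0.501333+-0.001185+-0.000237=0.4999
k=7 load: inc=-0.000237, refl=-0.000237·-0.333333=0.0001; V=0.500148+-0.000237+0.000079=0.5000
k=8 src: inc=0.000079, refl=0.000079·0.200000=0.0000; V=0.499911+0.000079+0.000016=0.5000
k=9 load: inc=0.000016, refl=0.000016·-0.333333=-0.0000; V=0.499990+0.000016+-0.000005=0.5000
k=10 src: inc=-0.000005, refl=-0.000005·0.200000=-0.0000; V=0.500006+-0.000005+-0.000001=0.5000

0 0 source 0.8000
1 2 load 0.5333
2 4 source 0.4800
3 6 load 0.4978
4 8 source 0.5013
5 10 load 0.5001
6 12 source 0.4999
7 14 load 0.5000
8 16 source 0.5000
9 18 load 0.5000
10 20 source 0.5000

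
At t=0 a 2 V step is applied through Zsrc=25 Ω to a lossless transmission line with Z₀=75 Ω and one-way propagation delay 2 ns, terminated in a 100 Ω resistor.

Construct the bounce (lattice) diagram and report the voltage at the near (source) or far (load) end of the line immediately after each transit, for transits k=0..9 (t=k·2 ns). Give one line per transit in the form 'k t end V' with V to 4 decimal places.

0 0 source 1.5000
1 2 load 1.7143
2 4 source 1.6071
3 6 load 1.5918
4 8 source 1.5995
5 10 load 1.6006
6 12 source 1.6000
7 14 load 1.6000
8 16 source 1.6000
9 18 load 1.6000

Γ_L=0.142857, Γ_S=-0.500000; launch V₁=2·75/100=1.500000
k=0 src: V=1.5000
k=1 load: inc=1.500000, refl=1.500000·0.142857=0.2143; V=0.000000+1.500000+0.214286=1.7143
k=2 src: inc=0.214286, refl=0.214286·-0.500000=-0.1071; V=1.500000+0.214286+-0.107143=1.6071
k=3 load: inc=-0.107143, refl=-0.107143·0.142857=-0.0153; V=1.714286+-0.107143+-0.015306=1.5918
k=4 src: inc=-0.015306, refl=-0.015306·-0.500000=0.0077; V=1.607143+-0.015306+0.007653=1.5995
k=5 load: inc=0.007653, refl=0.007653·0.142857=0.0011; V=1.591837+0.007653+0.001093=1.6006
k=6 src: inc=0.001093, refl=0.001093·-0.500000=-0.0005; V=1.599490+0.001093+-0.000547=1.6000
k=7 load: inc=-0.000547, refl=-0.000547·0.142857=-0.0001; V=1.600583+-0.000547+-0.000078=1.6000
k=8 src: inc=-0.000078, refl=-0.000078·-0.500000=0.0000; V=1.600036+-0.000078+0.000039=1.6000
k=9 load: inc=0.000039, refl=0.000039·0.142857=0.0000; V=1.599958+0.000039+0.000006=1.6000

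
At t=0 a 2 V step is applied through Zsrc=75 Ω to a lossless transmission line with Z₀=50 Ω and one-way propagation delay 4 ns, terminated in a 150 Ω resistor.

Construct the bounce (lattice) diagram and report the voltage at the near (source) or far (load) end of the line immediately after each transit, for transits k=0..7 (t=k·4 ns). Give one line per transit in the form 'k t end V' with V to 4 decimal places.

0 0 source 0.8000
1 4 load 1.2000
2 8 source 1.2800
3 12 load 1.3200
4 16 source 1.3280
5 20 load 1.3320
6 24 source 1.3328
7 28 load 1.3332

Γ_L=0.500000, Γ_S=0.200000; launch V₁=2·50/125=0.800000
k=0 src: V=0.8000
k=1 load: inc=0.800000, refl=0.800000·0.500000=0.4000; V=0.000000+0.800000+0.400000=1.2000
k=2 src: inc=0.400000, refl=0.400000·0.200000=0.0800; V=0.800000+0.400000+0.080000=1.2800
k=3 load: inc=0.080000, refl=0.080000·0.500000=0.0400; V=1.200000+0.080000+0.040000=1.3200
k=4 src: inc=0.040000, refl=0.040000·0.200000=0.0080; V=1.280000+0.040000+0.008000=1.3280
k=5 load: inc=0.008000, refl=0.008000·0.500000=0.0040; V=1.320000+0.008000+0.004000=1.3320
k=6 src: inc=0.004000, refl=0.004000·0.200000=0.0008; V=1.328000+0.004000+0.000800=1.3328
k=7 load: inc=0.000800, refl=0.000800·0.500000=0.0004; V=1.332000+0.000800+0.000400=1.3332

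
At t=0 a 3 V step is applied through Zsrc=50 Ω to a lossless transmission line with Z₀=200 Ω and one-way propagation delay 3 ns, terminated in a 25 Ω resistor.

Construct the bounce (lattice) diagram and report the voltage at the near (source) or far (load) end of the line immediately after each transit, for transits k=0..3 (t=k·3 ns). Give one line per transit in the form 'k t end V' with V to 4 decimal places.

Γ_L=-0.777778, Γ_S=-0.600000; launch V₁=3·200/250=2.400000
k=0 src: V=2.4000
k=1 load: inc=2.400000, refl=2.400000·-0.777778=-1.8667; V=0.000000+2.400000+-1.866667=0.5333
k=2 src: inc=-1.866667, refl=-1.866667·-0.600000=1.1200; V=2.400000+-1.866667+1.120000=1.6533
k=3 load: inc=1.120000, refl=1.120000·-0.777778=-0.8711; V=0.533333+1.120000+-0.871111=0.7822

0 0 source 2.4000
1 3 load 0.5333
2 6 source 1.6533
3 9 load 0.7822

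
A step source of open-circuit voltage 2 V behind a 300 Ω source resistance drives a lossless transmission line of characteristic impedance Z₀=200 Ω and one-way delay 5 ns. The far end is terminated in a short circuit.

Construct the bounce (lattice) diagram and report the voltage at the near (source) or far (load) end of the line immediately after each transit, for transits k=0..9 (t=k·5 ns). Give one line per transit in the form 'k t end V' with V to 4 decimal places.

Γ_L=-1.000000, Γ_S=0.200000; launch V₁=2·200/500=0.800000
k=0 src: V=0.8000
k=1 load: inc=0.800000, refl=0.800000·-1.000000=-0.8000; V=0.000000+0.800000+-0.800000=0.0000
k=2 src: inc=-0.800000, refl=-0.800000·0.200000=-0.1600; V=0.800000+-0.800000+-0.160000=-0.1600
k=3 load: inc=-0.160000, refl=-0.160000·-1.000000=0.1600; V=0.000000+-0.160000+0.160000=0.0000
k=4 src: inc=0.160000, refl=0.160000·0.200000=0.0320; V=-0.160000+0.160000+0.032000=0.0320
k=5 load: inc=0.032000, refl=0.032000·-1.000000=-0.0320; V=0.000000+0.032000+-0.032000=0.0000
k=6 src: inc=-0.032000, refl=-0.032000·0.200000=-0.0064; V=0.032000+-0.032000+-0.006400=-0.0064
k=7 load: inc=-0.006400, refl=-0.006400·-1.000000=0.0064; V=0.000000+-0.006400+0.006400=0.0000
k=8 src: inc=0.006400, refl=0.006400·0.200000=0.0013; V=-0.006400+0.006400+0.001280=0.0013
k=9 load: inc=0.001280, refl=0.001280·-1.000000=-0.0013; V=0.000000+0.001280+-0.001280=0.0000

0 0 source 0.8000
1 5 load 0.0000
2 10 source -0.1600
3 15 load 0.0000
4 20 source 0.0320
5 25 load 0.0000
6 30 source -0.0064
7 35 load 0.0000
8 40 source 0.0013
9 45 load 0.0000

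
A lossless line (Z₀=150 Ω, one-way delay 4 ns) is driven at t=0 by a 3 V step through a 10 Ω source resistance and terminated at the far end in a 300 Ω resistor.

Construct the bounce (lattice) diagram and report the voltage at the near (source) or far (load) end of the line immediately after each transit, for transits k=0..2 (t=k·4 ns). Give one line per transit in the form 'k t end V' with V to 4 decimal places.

Γ_L=0.333333, Γ_S=-0.875000; launch V₁=3·150/160=2.812500
k=0 src: V=2.8125
k=1 load: inc=2.812500, refl=2.812500·0.333333=0.9375; V=0.000000+2.812500+0.937500=3.7500
k=2 src: inc=0.937500, refl=0.937500·-0.875000=-0.8203; V=2.812500+0.937500+-0.820312=2.9297

0 0 source 2.8125
1 4 load 3.7500
2 8 source 2.9297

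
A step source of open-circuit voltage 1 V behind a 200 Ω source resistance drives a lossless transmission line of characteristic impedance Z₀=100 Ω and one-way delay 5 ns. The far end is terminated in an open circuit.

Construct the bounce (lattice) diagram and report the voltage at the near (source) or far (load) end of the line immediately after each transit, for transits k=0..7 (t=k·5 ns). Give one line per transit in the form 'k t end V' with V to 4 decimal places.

Γ_L=1.000000, Γ_S=0.333333; launch V₁=1·100/300=0.333333
k=0 src: V=0.3333
k=1 load: inc=0.333333, refl=0.333333·1.000000=0.3333; V=0.000000+0.333333+0.333333=0.6667
k=2 src: inc=0.333333, refl=0.333333·0.333333=0.1111; V=0.333333+0.333333+0.111111=0.7778
k=3 load: inc=0.111111, refl=0.111111·1.000000=0.1111; V=0.666667+0.111111+0.111111=0.8889
k=4 src: inc=0.111111, refl=0.111111·0.333333=0.0370; V=0.777778+0.111111+0.037037=0.9259
k=5 load: inc=0.037037, refl=0.037037·1.000000=0.0370; V=0.888889+0.037037+0.037037=0.9630
k=6 src: inc=0.037037, refl=0.037037·0.333333=0.0123; V=0.925926+0.037037+0.012346=0.9753
k=7 load: inc=0.012346, refl=0.012346·1.000000=0.0123; V=0.962963+0.012346+0.012346=0.9877

0 0 source 0.3333
1 5 load 0.6667
2 10 source 0.7778
3 15 load 0.8889
4 20 source 0.9259
5 25 load 0.9630
6 30 source 0.9753
7 35 load 0.9877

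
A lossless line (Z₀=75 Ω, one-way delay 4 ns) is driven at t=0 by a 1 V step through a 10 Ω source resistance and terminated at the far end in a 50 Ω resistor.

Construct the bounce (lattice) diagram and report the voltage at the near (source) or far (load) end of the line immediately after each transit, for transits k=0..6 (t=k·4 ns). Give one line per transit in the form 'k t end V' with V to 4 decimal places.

0 0 source 0.8824
1 4 load 0.7059
2 8 source 0.8408
3 12 load 0.8138
4 16 source 0.8345
5 20 load 0.8304
6 24 source 0.8335

Γ_L=-0.200000, Γ_S=-0.764706; launch V₁=1·75/85=0.882353
k=0 src: V=0.8824
k=1 load: inc=0.882353, refl=0.882353·-0.200000=-0.1765; V=0.000000+0.882353+-0.176471=0.7059
k=2 src: inc=-0.176471, refl=-0.176471·-0.764706=0.1349; V=0.882353+-0.176471+0.134948=0.8408
k=3 load: inc=0.134948, refl=0.134948·-0.200000=-0.0270; V=0.705882+0.134948+-0.026990=0.8138
k=4 src: inc=-0.026990, refl=-0.026990·-0.764706=0.0206; V=0.840830+-0.026990+0.020639=0.8345
k=5 load: inc=0.020639, refl=0.020639·-0.200000=-0.0041; V=0.813841+0.020639+-0.004128=0.8304
k=6 src: inc=-0.004128, refl=-0.004128·-0.764706=0.0032; V=0.834480+-0.004128+0.003157=0.8335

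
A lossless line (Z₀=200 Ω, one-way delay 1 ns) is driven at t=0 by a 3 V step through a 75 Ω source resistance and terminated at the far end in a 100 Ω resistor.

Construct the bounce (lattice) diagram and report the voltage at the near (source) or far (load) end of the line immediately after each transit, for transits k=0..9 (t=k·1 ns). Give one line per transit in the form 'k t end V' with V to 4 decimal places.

0 0 source 2.1818
1 1 load 1.4545
2 2 source 1.7851
3 3 load 1.6749
4 4 source 1.7250
5 5 load 1.7083
6 6 source 1.7159
7 7 load 1.7134
8 8 source 1.7145
9 9 load 1.7141

Γ_L=-0.333333, Γ_S=-0.454545; launch V₁=3·200/275=2.181818
k=0 src: V=2.1818
k=1 load: inc=2.181818, refl=2.181818·-0.333333=-0.7273; V=0.000000+2.181818+-0.727273=1.4545
k=2 src: inc=-0.727273, refl=-0.727273·-0.454545=0.3306; V=2.181818+-0.727273+0.330579=1.7851
k=3 load: inc=0.330579, refl=0.330579·-0.333333=-0.1102; V=1.454545+0.330579+-0.110193=1.6749
k=4 src: inc=-0.110193, refl=-0.110193·-0.454545=0.0501; V=1.785124+-0.110193+0.050088=1.7250
k=5 load: inc=0.050088, refl=0.050088·-0.333333=-0.0167; V=1.674931+0.050088+-0.016696=1.7083
k=6 src: inc=-0.016696, refl=-0.016696·-0.454545=0.0076; V=1.725019+-0.016696+0.007589=1.7159
k=7 load: inc=0.007589, refl=0.007589·-0.333333=-0.0025; V=1.708323+0.007589+-0.002530=1.7134
k=8 src: inc=-0.002530, refl=-0.002530·-0.454545=0.0011; V=1.715912+-0.002530+0.001150=1.7145
k=9 load: inc=0.001150, refl=0.001150·-0.333333=-0.0004; V=1.713382+0.001150+-0.000383=1.7141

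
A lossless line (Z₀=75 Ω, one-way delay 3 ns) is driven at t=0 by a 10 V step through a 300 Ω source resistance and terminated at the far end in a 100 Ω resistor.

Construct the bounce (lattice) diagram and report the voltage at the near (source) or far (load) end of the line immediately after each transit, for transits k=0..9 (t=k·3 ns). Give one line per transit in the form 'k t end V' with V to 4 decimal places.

0 0 source 2.0000
1 3 load 2.2857
2 6 source 2.4571
3 9 load 2.4816
4 12 source 2.4963
5 15 load 2.4984
6 18 source 2.4997
7 21 load 2.4999
8 24 source 2.5000
9 27 load 2.5000

Γ_L=0.142857, Γ_S=0.600000; launch V₁=10·75/375=2.000000
k=0 src: V=2.0000
k=1 load: inc=2.000000, refl=2.000000·0.142857=0.2857; V=0.000000+2.000000+0.285714=2.2857
k=2 src: inc=0.285714, refl=0.285714·0.600000=0.1714; V=2.000000+0.285714+0.171429=2.4571
k=3 load: inc=0.171429, refl=0.171429·0.142857=0.0245; V=2.285714+0.171429+0.024490=2.4816
k=4 src: inc=0.024490, refl=0.024490·0.600000=0.0147; V=2.457143+0.024490+0.014694=2.4963
k=5 load: inc=0.014694, refl=0.014694·0.142857=0.0021; V=2.481633+0.014694+0.002099=2.4984
k=6 src: inc=0.002099, refl=0.002099·0.600000=0.0013; V=2.496327+0.002099+0.001259=2.4997
k=7 load: inc=0.001259, refl=0.001259·0.142857=0.0002; V=2.498426+0.001259+0.000180=2.4999
k=8 src: inc=0.000180, refl=0.000180·0.600000=0.0001; V=2.499685+0.000180+0.000108=2.5000
k=9 load: inc=0.000108, refl=0.000108·0.142857=0.0000; V=2.499865+0.000108+0.000015=2.5000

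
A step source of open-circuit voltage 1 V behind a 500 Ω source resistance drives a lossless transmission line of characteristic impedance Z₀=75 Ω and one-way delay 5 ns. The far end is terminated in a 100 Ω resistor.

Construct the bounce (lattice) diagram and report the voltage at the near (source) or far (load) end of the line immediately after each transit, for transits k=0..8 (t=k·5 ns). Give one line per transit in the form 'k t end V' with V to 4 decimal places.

Γ_L=0.142857, Γ_S=0.739130; launch V₁=1·75/575=0.130435
k=0 src: V=0.1304
k=1 load: inc=0.130435, refl=0.130435·0.142857=0.0186; V=0.000000+0.130435+0.018634=0.1491
k=2 src: inc=0.018634, refl=0.018634·0.739130=0.0138; V=0.130435+0.018634+0.013773=0.1628
k=3 load: inc=0.013773, refl=0.013773·0.142857=0.0020; V=0.149068+0.013773+0.001968=0.1648
k=4 src: inc=0.001968, refl=0.001968·0.739130=0.0015; V=0.162841+0.001968+0.001454=0.1663
k=5 load: inc=0.001454, refl=0.001454·0.142857=0.0002; V=0.164808+0.001454+0.000208=0.1665
k=6 src: inc=0.000208, refl=0.000208·0.739130=0.0002; V=0.166263+0.000208+0.000154=0.1666
k=7 load: inc=0.000154, refl=0.000154·0.142857=0.0000; V=0.166470+0.000154+0.000022=0.1666
k=8 src: inc=0.000022, refl=0.000022·0.739130=0.0000; V=0.166624+0.000022+0.000016=0.1667

0 0 source 0.1304
1 5 load 0.1491
2 10 source 0.1628
3 15 load 0.1648
4 20 source 0.1663
5 25 load 0.1665
6 30 source 0.1666
7 35 load 0.1666
8 40 source 0.1667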